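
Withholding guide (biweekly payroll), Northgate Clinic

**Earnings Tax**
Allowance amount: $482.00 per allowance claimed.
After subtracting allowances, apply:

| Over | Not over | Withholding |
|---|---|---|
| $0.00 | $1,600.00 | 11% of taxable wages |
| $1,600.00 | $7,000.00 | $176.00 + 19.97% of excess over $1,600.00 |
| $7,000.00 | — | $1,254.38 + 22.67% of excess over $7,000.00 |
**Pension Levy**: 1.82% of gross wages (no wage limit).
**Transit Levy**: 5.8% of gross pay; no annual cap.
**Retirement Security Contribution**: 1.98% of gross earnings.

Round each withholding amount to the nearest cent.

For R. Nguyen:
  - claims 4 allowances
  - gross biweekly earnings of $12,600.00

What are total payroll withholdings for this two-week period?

Earnings Tax: taxable = $12,600.00 − 4×$482.00 = $10,672.00
  $1,254.38 + 22.67% × ($10,672.00 − $7,000.00) = $1,254.38 + 22.67% × $3,672.00 = $2,086.82
Pension Levy: 1.82% × $12,600.00 = $229.32
Transit Levy: 5.8% × $12,600.00 = $730.80
Retirement Security Contribution: 1.98% × $12,600.00 = $249.48
Total: $2,086.82 + $229.32 + $730.80 + $249.48 = $3,296.42

$3,296.42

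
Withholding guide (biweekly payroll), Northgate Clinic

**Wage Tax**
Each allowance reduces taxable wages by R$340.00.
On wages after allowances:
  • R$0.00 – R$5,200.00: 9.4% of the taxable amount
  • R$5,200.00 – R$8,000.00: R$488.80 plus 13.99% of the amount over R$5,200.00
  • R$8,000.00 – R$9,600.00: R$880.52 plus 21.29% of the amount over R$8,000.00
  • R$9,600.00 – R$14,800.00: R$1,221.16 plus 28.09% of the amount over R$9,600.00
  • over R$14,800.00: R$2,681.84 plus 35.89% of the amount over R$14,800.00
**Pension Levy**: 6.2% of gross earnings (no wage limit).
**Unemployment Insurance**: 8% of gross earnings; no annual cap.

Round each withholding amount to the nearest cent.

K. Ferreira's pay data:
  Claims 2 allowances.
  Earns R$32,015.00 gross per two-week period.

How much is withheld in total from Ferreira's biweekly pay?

R$13,162.38

Wage Tax: taxable = R$32,015.00 − 2×R$340.00 = R$31,335.00
  R$2,681.84 + 35.89% × (R$31,335.00 − R$14,800.00) = R$2,681.84 + 35.89% × R$16,535.00 = R$8,616.25
Pension Levy: 6.2% × R$32,015.00 = R$1,984.93
Unemployment Insurance: 8% × R$32,015.00 = R$2,561.20
Total: R$8,616.25 + R$1,984.93 + R$2,561.20 = R$13,162.38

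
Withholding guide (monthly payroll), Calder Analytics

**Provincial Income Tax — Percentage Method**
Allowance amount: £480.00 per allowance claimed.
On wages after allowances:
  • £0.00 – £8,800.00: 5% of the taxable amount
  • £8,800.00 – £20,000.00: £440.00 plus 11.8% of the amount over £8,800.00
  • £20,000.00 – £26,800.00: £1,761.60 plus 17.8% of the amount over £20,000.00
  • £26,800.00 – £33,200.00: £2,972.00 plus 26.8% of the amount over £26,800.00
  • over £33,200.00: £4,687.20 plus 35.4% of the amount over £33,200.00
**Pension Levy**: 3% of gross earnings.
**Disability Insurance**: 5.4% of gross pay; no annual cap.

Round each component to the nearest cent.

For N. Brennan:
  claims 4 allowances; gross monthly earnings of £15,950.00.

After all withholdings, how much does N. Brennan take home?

Provincial Income Tax: taxable = £15,950.00 − 4×£480.00 = £14,030.00
  £440.00 + 11.8% × (£14,030.00 − £8,800.00) = £440.00 + 11.8% × £5,230.00 = £1,057.14
Pension Levy: 3% × £15,950.00 = £478.50
Disability Insurance: 5.4% × £15,950.00 = £861.30
Total withheld: £1,057.14 + £478.50 + £861.30 = £2,396.94
Net pay: £15,950.00 − £2,396.94 = £13,553.06

£13,553.06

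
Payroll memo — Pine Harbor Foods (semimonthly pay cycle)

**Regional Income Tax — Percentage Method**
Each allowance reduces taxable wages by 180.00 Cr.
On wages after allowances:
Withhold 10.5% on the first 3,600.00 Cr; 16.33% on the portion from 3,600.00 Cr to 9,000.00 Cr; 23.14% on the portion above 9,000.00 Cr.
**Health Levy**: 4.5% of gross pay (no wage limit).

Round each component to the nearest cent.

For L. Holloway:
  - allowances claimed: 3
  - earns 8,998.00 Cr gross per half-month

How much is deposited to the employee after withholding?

7,421.78 Cr

Regional Income Tax: taxable = 8,998.00 Cr − 3×180.00 Cr = 8,458.00 Cr
  378.00 Cr + 16.33% × (8,458.00 Cr − 3,600.00 Cr) = 378.00 Cr + 16.33% × 4,858.00 Cr = 1,171.31 Cr
Health Levy: 4.5% × 8,998.00 Cr = 404.91 Cr
Total withheld: 1,171.31 Cr + 404.91 Cr = 1,576.22 Cr
Net pay: 8,998.00 Cr − 1,576.22 Cr = 7,421.78 Cr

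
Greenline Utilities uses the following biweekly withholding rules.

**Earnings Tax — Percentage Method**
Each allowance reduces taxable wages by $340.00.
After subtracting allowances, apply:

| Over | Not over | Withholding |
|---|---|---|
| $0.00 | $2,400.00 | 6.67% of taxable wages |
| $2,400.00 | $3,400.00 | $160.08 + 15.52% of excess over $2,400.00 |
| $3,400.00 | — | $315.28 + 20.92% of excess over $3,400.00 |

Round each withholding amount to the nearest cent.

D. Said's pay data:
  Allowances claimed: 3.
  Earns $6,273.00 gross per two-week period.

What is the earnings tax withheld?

$702.93

Earnings Tax: taxable = $6,273.00 − 3×$340.00 = $5,253.00
  $315.28 + 20.92% × ($5,253.00 − $3,400.00) = $315.28 + 20.92% × $1,853.00 = $702.93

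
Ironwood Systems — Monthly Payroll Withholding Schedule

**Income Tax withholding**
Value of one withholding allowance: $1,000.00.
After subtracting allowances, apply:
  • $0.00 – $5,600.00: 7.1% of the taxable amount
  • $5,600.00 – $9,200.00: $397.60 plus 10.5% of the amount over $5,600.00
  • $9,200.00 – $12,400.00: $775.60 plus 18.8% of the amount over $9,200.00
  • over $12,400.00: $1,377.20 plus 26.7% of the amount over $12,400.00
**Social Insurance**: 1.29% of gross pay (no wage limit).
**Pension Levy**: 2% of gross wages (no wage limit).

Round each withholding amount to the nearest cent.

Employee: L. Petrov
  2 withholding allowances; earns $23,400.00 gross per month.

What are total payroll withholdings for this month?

$4,550.06

Income Tax: taxable = $23,400.00 − 2×$1,000.00 = $21,400.00
  $1,377.20 + 26.7% × ($21,400.00 − $12,400.00) = $1,377.20 + 26.7% × $9,000.00 = $3,780.20
Social Insurance: 1.29% × $23,400.00 = $301.86
Pension Levy: 2% × $23,400.00 = $468.00
Total: $3,780.20 + $301.86 + $468.00 = $4,550.06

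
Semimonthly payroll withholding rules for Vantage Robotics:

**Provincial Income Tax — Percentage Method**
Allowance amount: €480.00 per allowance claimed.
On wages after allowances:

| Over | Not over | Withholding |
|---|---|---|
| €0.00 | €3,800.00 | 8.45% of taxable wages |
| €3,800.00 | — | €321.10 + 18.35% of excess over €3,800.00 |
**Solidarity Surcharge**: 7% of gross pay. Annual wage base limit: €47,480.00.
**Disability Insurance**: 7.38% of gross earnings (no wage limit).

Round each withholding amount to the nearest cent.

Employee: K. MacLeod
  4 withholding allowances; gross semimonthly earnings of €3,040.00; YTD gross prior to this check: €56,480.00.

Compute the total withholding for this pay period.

Provincial Income Tax: taxable = €3,040.00 − 4×€480.00 = €1,120.00
  8.45% × €1,120.00 = €94.64
Solidarity Surcharge: YTD €56,480.00 ≥ cap €47,480.00 → €0.00
Disability Insurance: 7.38% × €3,040.00 = €224.35
Total: €94.64 + €0.00 + €224.35 = €318.99

€318.99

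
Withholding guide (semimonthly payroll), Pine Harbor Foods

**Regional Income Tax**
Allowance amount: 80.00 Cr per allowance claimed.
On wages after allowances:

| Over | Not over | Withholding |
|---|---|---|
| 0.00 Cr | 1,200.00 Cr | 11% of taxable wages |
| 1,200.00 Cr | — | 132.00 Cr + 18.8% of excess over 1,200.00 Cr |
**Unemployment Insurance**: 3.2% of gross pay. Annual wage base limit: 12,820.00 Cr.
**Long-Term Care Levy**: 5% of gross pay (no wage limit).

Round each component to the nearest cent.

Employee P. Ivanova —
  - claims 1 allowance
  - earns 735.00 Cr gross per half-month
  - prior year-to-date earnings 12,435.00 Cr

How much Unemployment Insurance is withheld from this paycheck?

12.32 Cr

Unemployment Insurance: cap 12,820.00 Cr − YTD 12,435.00 Cr = 385.00 Cr subject; 3.2% × 385.00 Cr = 12.32 Cr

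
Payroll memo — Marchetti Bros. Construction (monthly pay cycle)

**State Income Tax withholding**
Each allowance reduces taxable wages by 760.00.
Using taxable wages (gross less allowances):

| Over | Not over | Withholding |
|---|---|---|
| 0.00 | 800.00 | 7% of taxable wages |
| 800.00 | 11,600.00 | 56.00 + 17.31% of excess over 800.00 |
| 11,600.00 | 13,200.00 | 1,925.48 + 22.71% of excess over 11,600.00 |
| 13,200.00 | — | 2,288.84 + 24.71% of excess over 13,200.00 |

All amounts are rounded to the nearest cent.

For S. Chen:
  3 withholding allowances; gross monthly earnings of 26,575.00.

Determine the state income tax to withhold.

5,030.41

State Income Tax: taxable = 26,575.00 − 3×760.00 = 24,295.00
  2,288.84 + 24.71% × (24,295.00 − 13,200.00) = 2,288.84 + 24.71% × 11,095.00 = 5,030.41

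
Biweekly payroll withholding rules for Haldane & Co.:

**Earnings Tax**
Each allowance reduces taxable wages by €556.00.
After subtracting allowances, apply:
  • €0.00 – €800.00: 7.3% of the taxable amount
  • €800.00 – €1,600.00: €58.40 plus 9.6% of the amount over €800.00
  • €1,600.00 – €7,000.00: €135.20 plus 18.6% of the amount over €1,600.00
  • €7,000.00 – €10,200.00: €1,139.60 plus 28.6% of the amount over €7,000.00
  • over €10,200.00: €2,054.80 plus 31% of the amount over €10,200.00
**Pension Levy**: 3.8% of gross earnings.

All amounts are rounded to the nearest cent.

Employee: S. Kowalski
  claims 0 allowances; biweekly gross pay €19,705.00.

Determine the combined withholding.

€5,750.14

Earnings Tax: taxable = €19,705.00
  €2,054.80 + 31% × (€19,705.00 − €10,200.00) = €2,054.80 + 31% × €9,505.00 = €5,001.35
Pension Levy: 3.8% × €19,705.00 = €748.79
Total: €5,001.35 + €748.79 = €5,750.14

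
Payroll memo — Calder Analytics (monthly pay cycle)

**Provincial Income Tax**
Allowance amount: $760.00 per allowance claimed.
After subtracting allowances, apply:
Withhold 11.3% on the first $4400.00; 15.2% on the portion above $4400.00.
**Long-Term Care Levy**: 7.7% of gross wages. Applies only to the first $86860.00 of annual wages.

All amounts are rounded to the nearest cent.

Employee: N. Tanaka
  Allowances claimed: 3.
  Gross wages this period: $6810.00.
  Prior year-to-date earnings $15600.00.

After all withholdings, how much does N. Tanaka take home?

Provincial Income Tax: taxable = $6810.00 − 3×$760.00 = $4530.00
  $497.20 + 15.2% × ($4530.00 − $4400.00) = $497.20 + 15.2% × $130.00 = $516.96
Long-Term Care Levy: 7.7% × $6810.00 = $524.37
Total withheld: $516.96 + $524.37 = $1041.33
Net pay: $6810.00 − $1041.33 = $5768.67

$5768.67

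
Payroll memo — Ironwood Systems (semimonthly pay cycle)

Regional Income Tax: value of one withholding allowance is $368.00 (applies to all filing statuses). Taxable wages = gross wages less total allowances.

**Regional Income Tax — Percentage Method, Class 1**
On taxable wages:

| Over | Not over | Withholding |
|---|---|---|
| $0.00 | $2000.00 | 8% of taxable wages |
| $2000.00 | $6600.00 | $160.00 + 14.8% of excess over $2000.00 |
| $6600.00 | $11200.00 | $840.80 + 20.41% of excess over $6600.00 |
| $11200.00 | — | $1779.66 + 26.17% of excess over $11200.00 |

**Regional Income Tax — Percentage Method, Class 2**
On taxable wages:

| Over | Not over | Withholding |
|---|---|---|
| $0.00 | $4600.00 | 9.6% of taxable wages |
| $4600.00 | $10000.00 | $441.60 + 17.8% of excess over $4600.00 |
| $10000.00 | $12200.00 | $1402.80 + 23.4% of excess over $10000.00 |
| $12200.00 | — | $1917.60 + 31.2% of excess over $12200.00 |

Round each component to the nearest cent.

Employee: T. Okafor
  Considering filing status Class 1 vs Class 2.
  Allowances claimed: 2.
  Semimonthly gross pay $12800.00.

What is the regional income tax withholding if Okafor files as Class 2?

Regional Income Tax (Class 2): taxable = $12800.00 − 2×$368.00 = $12064.00
  $1402.80 + 23.4% × ($12064.00 − $10000.00) = $1402.80 + 23.4% × $2064.00 = $1885.78

$1885.78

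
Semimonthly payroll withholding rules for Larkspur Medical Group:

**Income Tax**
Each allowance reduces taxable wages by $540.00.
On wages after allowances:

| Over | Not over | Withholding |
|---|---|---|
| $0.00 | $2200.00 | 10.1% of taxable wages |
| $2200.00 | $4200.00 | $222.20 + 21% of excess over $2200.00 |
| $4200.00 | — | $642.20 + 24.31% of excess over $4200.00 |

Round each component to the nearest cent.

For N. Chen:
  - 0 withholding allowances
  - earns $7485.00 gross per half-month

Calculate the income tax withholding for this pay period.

Income Tax: taxable = $7485.00
  $642.20 + 24.31% × ($7485.00 − $4200.00) = $642.20 + 24.31% × $3285.00 = $1440.78

$1440.78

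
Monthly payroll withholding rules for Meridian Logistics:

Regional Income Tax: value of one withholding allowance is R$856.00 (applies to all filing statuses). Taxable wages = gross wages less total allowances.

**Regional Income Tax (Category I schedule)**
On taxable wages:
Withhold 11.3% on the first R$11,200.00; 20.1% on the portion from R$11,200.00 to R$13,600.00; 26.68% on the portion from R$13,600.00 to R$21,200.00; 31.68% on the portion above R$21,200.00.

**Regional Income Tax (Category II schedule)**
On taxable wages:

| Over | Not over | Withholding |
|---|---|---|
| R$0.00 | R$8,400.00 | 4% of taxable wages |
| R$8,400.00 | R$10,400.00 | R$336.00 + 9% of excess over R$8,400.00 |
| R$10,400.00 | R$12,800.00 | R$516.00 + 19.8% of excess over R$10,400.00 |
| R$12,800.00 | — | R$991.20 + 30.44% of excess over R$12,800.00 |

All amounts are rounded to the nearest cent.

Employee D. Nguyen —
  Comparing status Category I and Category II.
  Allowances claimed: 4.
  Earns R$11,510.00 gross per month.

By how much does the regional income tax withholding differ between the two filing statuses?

R$590.28

Regional Income Tax (Category I): taxable = R$11,510.00 − 4×R$856.00 = R$8,086.00
  11.3% × R$8,086.00 = R$913.72
Regional Income Tax (Category II): taxable = R$11,510.00 − 4×R$856.00 = R$8,086.00
  4% × R$8,086.00 = R$323.44
Difference: |R$913.72 − R$323.44| = R$590.28 (higher under Category I)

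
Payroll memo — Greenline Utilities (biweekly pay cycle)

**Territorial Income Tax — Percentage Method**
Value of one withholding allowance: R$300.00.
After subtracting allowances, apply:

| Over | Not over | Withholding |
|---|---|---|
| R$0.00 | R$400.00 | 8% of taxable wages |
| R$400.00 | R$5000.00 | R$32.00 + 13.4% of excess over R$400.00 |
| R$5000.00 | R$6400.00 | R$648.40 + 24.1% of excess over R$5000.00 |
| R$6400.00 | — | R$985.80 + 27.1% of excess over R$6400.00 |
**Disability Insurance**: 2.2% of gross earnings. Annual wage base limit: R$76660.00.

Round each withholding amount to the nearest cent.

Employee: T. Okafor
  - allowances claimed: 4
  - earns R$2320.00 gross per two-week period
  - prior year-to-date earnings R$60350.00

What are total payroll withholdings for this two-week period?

R$179.52

Territorial Income Tax: taxable = R$2320.00 − 4×R$300.00 = R$1120.00
  R$32.00 + 13.4% × (R$1120.00 − R$400.00) = R$32.00 + 13.4% × R$720.00 = R$128.48
Disability Insurance: 2.2% × R$2320.00 = R$51.04
Total: R$128.48 + R$51.04 = R$179.52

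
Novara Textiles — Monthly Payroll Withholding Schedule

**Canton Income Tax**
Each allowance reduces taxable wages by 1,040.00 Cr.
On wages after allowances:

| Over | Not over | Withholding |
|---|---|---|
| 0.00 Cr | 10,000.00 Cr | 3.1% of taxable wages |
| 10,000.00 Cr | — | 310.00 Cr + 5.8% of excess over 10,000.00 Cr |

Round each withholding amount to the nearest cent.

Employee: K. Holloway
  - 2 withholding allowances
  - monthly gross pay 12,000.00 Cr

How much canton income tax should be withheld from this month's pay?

Canton Income Tax: taxable = 12,000.00 Cr − 2×1,040.00 Cr = 9,920.00 Cr
  3.1% × 9,920.00 Cr = 307.52 Cr

307.52 Cr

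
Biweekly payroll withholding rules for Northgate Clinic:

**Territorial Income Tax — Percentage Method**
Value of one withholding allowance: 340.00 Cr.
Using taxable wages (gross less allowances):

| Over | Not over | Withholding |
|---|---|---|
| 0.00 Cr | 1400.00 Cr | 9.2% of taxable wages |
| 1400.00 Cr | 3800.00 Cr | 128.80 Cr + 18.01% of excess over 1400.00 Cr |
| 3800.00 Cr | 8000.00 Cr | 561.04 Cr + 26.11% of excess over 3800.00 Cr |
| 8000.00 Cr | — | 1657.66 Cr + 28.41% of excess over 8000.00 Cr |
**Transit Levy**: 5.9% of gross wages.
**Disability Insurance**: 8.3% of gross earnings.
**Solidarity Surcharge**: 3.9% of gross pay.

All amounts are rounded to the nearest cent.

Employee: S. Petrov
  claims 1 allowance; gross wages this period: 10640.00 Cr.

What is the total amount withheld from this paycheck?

Territorial Income Tax: taxable = 10640.00 Cr − 1×340.00 Cr = 10300.00 Cr
  1657.66 Cr + 28.41% × (10300.00 Cr − 8000.00 Cr) = 1657.66 Cr + 28.41% × 2300.00 Cr = 2311.09 Cr
Transit Levy: 5.9% × 10640.00 Cr = 627.76 Cr
Disability Insurance: 8.3% × 10640.00 Cr = 883.12 Cr
Solidarity Surcharge: 3.9% × 10640.00 Cr = 414.96 Cr
Total: 2311.09 Cr + 627.76 Cr + 883.12 Cr + 414.96 Cr = 4236.93 Cr

4236.93 Cr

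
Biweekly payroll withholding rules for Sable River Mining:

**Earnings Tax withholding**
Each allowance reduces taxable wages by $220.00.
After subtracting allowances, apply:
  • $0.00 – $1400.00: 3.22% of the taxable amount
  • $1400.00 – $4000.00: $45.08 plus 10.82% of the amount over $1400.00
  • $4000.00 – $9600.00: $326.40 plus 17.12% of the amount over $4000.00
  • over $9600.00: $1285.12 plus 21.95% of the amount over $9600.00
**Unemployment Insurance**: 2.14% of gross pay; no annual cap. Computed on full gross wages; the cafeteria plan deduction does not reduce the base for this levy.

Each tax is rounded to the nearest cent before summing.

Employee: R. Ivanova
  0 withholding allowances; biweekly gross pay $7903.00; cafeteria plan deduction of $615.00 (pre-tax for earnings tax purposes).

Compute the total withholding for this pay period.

Earnings Tax: taxable = $7903.00 − $615.00 = $7288.00
  $326.40 + 17.12% × ($7288.00 − $4000.00) = $326.40 + 17.12% × $3288.00 = $889.31
Unemployment Insurance: 2.14% × $7903.00 = $169.12
Total: $889.31 + $169.12 = $1058.43

$1058.43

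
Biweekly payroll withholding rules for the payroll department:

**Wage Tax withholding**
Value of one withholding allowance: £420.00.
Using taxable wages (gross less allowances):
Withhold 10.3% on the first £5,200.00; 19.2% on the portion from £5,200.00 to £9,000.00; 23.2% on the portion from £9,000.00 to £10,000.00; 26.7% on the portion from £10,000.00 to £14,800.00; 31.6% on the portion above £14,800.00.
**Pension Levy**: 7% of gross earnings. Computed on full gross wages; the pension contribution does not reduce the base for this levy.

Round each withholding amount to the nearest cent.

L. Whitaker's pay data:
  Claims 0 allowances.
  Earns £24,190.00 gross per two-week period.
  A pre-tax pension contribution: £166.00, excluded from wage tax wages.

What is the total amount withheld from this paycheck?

Wage Tax: taxable = £24,190.00 − £166.00 = £24,024.00
  £2,778.80 + 31.6% × (£24,024.00 − £14,800.00) = £2,778.80 + 31.6% × £9,224.00 = £5,693.58
Pension Levy: 7% × £24,190.00 = £1,693.30
Total: £5,693.58 + £1,693.30 = £7,386.88

£7,386.88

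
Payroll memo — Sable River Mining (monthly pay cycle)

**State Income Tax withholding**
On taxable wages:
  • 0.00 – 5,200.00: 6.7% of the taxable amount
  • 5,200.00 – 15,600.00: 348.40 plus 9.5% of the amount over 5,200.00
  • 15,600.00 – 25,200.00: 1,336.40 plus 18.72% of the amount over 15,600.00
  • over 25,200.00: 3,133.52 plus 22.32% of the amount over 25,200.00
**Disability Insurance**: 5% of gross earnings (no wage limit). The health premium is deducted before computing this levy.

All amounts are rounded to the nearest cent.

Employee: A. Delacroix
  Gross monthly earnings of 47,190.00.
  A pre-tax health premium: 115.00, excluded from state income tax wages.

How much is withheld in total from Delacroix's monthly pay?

10,369.77

State Income Tax: taxable = 47,190.00 − 115.00 = 47,075.00
  3,133.52 + 22.32% × (47,075.00 − 25,200.00) = 3,133.52 + 22.32% × 21,875.00 = 8,016.02
Disability Insurance: 5% × 47,075.00 = 2,353.75
Total: 8,016.02 + 2,353.75 = 10,369.77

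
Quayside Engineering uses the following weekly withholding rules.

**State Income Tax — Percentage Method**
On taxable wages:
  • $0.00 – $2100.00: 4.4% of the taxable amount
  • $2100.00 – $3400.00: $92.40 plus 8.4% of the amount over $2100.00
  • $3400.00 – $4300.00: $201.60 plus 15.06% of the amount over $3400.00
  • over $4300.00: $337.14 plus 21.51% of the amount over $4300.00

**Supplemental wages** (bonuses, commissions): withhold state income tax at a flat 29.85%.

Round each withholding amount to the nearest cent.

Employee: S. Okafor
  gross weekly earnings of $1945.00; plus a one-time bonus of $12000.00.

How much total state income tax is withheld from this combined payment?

$3667.58

State Income Tax: taxable = $1945.00
  4.4% × $1945.00 = $85.58
Supplemental (29.85% flat on bonus): 29.85% × $12000.00 = $3582.00
Total state income tax: $85.58 + $3582.00 = $3667.58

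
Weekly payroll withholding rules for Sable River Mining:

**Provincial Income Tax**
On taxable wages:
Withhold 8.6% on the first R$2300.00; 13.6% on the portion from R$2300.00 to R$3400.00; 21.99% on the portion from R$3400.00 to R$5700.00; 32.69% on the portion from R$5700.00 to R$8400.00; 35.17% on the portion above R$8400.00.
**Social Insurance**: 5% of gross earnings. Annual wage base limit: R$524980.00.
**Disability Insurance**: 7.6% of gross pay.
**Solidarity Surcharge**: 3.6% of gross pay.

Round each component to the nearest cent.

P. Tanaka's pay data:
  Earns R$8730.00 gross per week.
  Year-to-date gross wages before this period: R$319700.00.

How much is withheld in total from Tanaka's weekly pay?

R$3266.12

Provincial Income Tax: taxable = R$8730.00
  R$1735.80 + 35.17% × (R$8730.00 − R$8400.00) = R$1735.80 + 35.17% × R$330.00 = R$1851.86
Social Insurance: 5% × R$8730.00 = R$436.50
Disability Insurance: 7.6% × R$8730.00 = R$663.48
Solidarity Surcharge: 3.6% × R$8730.00 = R$314.28
Total: R$1851.86 + R$436.50 + R$663.48 + R$314.28 = R$3266.12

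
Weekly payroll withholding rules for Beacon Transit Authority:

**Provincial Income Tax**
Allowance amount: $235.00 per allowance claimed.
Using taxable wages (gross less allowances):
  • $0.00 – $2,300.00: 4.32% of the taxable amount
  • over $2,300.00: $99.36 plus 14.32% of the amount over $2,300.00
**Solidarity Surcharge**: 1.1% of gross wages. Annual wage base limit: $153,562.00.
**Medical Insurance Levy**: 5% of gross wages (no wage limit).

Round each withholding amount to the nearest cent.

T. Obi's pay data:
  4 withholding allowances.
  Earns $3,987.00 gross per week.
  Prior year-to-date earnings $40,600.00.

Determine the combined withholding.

Provincial Income Tax: taxable = $3,987.00 − 4×$235.00 = $3,047.00
  $99.36 + 14.32% × ($3,047.00 − $2,300.00) = $99.36 + 14.32% × $747.00 = $206.33
Solidarity Surcharge: 1.1% × $3,987.00 = $43.86
Medical Insurance Levy: 5% × $3,987.00 = $199.35
Total: $206.33 + $43.86 + $199.35 = $449.54

$449.54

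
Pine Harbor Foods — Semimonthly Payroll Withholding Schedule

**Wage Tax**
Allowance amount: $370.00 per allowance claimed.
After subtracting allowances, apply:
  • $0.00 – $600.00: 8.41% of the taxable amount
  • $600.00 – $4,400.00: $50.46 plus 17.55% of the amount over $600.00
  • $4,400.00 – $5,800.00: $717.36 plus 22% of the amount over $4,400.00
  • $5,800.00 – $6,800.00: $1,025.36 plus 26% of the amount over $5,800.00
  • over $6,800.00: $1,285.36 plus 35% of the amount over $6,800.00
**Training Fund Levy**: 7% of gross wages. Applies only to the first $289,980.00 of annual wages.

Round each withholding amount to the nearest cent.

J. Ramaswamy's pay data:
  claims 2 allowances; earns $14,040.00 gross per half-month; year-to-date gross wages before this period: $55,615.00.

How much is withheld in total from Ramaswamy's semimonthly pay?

Wage Tax: taxable = $14,040.00 − 2×$370.00 = $13,300.00
  $1,285.36 + 35% × ($13,300.00 − $6,800.00) = $1,285.36 + 35% × $6,500.00 = $3,560.36
Training Fund Levy: 7% × $14,040.00 = $982.80
Total: $3,560.36 + $982.80 = $4,543.16

$4,543.16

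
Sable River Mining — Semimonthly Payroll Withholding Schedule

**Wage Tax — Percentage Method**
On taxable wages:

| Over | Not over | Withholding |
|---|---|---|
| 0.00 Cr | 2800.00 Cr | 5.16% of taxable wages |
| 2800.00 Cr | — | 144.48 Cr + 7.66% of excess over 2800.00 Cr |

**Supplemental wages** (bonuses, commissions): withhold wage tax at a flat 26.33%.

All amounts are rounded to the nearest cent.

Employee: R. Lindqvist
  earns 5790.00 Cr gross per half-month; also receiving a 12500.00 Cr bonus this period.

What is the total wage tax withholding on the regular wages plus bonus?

3664.76 Cr

Wage Tax: taxable = 5790.00 Cr
  144.48 Cr + 7.66% × (5790.00 Cr − 2800.00 Cr) = 144.48 Cr + 7.66% × 2990.00 Cr = 373.51 Cr
Supplemental (26.33% flat on bonus): 26.33% × 12500.00 Cr = 3291.25 Cr
Total wage tax: 373.51 Cr + 3291.25 Cr = 3664.76 Cr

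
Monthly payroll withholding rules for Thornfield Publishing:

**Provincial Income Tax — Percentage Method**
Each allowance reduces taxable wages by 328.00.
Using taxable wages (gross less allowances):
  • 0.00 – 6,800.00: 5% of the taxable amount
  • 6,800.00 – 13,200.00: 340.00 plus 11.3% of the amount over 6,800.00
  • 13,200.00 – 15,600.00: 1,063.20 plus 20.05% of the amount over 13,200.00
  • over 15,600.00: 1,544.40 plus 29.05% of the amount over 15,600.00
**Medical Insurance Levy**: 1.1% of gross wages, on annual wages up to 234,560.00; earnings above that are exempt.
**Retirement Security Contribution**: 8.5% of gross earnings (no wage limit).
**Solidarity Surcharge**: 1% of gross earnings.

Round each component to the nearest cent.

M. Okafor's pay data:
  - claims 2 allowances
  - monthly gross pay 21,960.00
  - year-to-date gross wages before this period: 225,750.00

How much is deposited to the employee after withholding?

Provincial Income Tax: taxable = 21,960.00 − 2×328.00 = 21,304.00
  1,544.40 + 29.05% × (21,304.00 − 15,600.00) = 1,544.40 + 29.05% × 5,704.00 = 3,201.41
Medical Insurance Levy: cap 234,560.00 − YTD 225,750.00 = 8,810.00 subject; 1.1% × 8,810.00 = 96.91
Retirement Security Contribution: 8.5% × 21,960.00 = 1,866.60
Solidarity Surcharge: 1% × 21,960.00 = 219.60
Total withheld: 3,201.41 + 96.91 + 1,866.60 + 219.60 = 5,384.52
Net pay: 21,960.00 − 5,384.52 = 16,575.48

16,575.48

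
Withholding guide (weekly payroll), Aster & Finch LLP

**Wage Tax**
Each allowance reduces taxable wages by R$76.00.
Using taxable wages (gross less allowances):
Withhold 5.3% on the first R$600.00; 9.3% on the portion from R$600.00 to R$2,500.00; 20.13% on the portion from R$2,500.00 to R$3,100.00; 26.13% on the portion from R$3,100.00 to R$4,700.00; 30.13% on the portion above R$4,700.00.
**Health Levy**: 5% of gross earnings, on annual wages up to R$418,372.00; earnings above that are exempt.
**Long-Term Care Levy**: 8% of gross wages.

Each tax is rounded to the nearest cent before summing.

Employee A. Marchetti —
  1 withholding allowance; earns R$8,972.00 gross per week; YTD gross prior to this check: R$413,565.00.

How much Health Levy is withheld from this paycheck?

R$240.35

Health Levy: cap R$418,372.00 − YTD R$413,565.00 = R$4,807.00 subject; 5% × R$4,807.00 = R$240.35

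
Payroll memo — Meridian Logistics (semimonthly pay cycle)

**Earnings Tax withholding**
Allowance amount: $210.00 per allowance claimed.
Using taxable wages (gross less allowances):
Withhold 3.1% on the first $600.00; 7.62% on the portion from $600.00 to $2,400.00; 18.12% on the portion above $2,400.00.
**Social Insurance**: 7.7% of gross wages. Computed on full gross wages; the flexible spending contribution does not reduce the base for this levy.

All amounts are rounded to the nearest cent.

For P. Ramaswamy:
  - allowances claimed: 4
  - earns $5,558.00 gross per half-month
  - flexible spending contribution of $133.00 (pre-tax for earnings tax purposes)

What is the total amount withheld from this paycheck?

$979.65

Earnings Tax: taxable = $5,558.00 − $133.00 − 4×$210.00 = $4,585.00
  $155.76 + 18.12% × ($4,585.00 − $2,400.00) = $155.76 + 18.12% × $2,185.00 = $551.68
Social Insurance: 7.7% × $5,558.00 = $427.97
Total: $551.68 + $427.97 = $979.65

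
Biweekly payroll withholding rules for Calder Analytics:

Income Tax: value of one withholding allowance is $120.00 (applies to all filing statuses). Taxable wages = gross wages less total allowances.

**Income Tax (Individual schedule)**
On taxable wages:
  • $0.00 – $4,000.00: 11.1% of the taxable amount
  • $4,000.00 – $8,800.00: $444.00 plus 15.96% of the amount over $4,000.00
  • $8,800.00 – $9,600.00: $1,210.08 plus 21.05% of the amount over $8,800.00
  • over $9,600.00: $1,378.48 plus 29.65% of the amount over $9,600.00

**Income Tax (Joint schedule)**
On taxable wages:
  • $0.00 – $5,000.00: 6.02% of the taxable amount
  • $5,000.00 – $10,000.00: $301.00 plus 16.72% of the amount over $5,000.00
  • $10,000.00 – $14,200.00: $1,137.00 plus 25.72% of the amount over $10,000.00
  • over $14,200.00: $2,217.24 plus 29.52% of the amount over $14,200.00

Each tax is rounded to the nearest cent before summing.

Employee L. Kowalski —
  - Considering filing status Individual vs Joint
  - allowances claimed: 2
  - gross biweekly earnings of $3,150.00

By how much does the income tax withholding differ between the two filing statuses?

Income Tax (Individual): taxable = $3,150.00 − 2×$120.00 = $2,910.00
  11.1% × $2,910.00 = $323.01
Income Tax (Joint): taxable = $3,150.00 − 2×$120.00 = $2,910.00
  6.02% × $2,910.00 = $175.18
Difference: |$323.01 − $175.18| = $147.83 (higher under Individual)

$147.83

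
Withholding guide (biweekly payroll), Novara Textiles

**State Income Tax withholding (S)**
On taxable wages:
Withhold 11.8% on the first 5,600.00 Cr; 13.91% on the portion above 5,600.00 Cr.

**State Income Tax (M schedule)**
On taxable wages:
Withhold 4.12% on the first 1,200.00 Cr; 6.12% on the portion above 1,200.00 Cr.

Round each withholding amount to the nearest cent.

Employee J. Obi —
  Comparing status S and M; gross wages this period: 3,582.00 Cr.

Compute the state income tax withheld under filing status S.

State Income Tax (S): taxable = 3,582.00 Cr
  11.8% × 3,582.00 Cr = 422.68 Cr

422.68 Cr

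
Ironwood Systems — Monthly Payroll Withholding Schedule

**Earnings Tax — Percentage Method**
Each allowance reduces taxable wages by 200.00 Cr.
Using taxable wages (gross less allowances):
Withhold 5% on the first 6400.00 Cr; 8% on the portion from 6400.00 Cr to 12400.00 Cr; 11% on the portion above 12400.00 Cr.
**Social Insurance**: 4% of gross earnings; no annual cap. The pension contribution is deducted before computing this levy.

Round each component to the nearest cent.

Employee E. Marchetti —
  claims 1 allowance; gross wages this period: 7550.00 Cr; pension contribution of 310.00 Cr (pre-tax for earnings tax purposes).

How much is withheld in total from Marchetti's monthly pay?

Earnings Tax: taxable = 7550.00 Cr − 310.00 Cr − 1×200.00 Cr = 7040.00 Cr
  320.00 Cr + 8% × (7040.00 Cr − 6400.00 Cr) = 320.00 Cr + 8% × 640.00 Cr = 371.20 Cr
Social Insurance: 4% × 7240.00 Cr = 289.60 Cr
Total: 371.20 Cr + 289.60 Cr = 660.80 Cr

660.80 Cr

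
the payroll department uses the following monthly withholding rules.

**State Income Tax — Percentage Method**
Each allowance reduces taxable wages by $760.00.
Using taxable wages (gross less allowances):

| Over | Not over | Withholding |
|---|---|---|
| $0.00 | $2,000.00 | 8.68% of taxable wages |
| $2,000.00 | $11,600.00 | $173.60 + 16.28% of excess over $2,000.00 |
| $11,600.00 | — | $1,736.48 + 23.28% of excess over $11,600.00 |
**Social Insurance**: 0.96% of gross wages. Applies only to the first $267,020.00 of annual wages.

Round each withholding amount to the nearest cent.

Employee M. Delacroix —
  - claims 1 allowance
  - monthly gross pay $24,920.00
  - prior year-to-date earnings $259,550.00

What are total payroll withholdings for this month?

State Income Tax: taxable = $24,920.00 − 1×$760.00 = $24,160.00
  $1,736.48 + 23.28% × ($24,160.00 − $11,600.00) = $1,736.48 + 23.28% × $12,560.00 = $4,660.45
Social Insurance: cap $267,020.00 − YTD $259,550.00 = $7,470.00 subject; 0.96% × $7,470.00 = $71.71
Total: $4,660.45 + $71.71 = $4,732.16

$4,732.16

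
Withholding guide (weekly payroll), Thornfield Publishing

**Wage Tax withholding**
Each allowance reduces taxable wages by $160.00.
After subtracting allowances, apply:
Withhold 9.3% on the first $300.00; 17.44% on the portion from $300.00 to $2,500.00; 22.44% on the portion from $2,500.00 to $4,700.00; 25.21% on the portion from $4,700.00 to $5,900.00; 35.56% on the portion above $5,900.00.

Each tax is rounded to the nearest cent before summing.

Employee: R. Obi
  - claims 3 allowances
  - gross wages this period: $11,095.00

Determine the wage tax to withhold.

Wage Tax: taxable = $11,095.00 − 3×$160.00 = $10,615.00
  $1,207.78 + 35.56% × ($10,615.00 − $5,900.00) = $1,207.78 + 35.56% × $4,715.00 = $2,884.43

$2,884.43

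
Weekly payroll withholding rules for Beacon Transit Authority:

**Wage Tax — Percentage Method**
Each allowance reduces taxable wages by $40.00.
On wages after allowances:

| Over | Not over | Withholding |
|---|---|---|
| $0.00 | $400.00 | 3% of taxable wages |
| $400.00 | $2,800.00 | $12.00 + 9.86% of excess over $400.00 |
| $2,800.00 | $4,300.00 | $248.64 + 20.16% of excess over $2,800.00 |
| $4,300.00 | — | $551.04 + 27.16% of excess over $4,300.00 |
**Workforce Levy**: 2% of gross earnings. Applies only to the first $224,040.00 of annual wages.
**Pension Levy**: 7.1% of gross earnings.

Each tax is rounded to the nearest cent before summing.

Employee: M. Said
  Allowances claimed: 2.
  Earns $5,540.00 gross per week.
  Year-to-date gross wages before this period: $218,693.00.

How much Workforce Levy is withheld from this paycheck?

Workforce Levy: cap $224,040.00 − YTD $218,693.00 = $5,347.00 subject; 2% × $5,347.00 = $106.94

$106.94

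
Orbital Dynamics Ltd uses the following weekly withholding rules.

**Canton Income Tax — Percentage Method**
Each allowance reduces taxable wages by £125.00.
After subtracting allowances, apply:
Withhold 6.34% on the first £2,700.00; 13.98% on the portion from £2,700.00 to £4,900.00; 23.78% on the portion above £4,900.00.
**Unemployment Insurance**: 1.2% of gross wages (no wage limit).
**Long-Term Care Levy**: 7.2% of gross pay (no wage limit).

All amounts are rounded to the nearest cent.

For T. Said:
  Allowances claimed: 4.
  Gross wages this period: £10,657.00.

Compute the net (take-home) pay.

£8,032.97

Canton Income Tax: taxable = £10,657.00 − 4×£125.00 = £10,157.00
  £478.74 + 23.78% × (£10,157.00 − £4,900.00) = £478.74 + 23.78% × £5,257.00 = £1,728.85
Unemployment Insurance: 1.2% × £10,657.00 = £127.88
Long-Term Care Levy: 7.2% × £10,657.00 = £767.30
Total withheld: £1,728.85 + £127.88 + £767.30 = £2,624.03
Net pay: £10,657.00 − £2,624.03 = £8,032.97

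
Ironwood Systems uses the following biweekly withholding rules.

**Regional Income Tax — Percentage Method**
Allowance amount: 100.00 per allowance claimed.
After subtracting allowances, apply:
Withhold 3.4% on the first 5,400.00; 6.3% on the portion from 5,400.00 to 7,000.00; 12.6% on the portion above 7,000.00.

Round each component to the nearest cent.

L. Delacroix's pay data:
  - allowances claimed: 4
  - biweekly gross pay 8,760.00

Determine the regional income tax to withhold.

Regional Income Tax: taxable = 8,760.00 − 4×100.00 = 8,360.00
  284.40 + 12.6% × (8,360.00 − 7,000.00) = 284.40 + 12.6% × 1,360.00 = 455.76

455.76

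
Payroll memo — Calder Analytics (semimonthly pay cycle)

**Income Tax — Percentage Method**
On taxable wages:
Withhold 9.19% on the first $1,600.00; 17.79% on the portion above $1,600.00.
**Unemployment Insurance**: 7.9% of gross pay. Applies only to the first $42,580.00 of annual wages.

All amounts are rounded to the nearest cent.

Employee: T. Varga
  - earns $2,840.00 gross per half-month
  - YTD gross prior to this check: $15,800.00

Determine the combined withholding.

Income Tax: taxable = $2,840.00
  $147.04 + 17.79% × ($2,840.00 − $1,600.00) = $147.04 + 17.79% × $1,240.00 = $367.64
Unemployment Insurance: 7.9% × $2,840.00 = $224.36
Total: $367.64 + $224.36 = $592.00

$592.00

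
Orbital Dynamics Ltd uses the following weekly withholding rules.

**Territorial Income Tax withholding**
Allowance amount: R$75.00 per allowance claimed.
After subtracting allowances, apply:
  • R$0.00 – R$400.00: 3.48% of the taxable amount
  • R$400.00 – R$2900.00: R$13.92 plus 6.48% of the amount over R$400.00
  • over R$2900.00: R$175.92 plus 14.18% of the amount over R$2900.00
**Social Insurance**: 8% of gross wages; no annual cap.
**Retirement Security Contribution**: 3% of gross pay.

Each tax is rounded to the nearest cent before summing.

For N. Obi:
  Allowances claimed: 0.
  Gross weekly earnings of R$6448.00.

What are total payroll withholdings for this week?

R$1388.31

Territorial Income Tax: taxable = R$6448.00
  R$175.92 + 14.18% × (R$6448.00 − R$2900.00) = R$175.92 + 14.18% × R$3548.00 = R$679.03
Social Insurance: 8% × R$6448.00 = R$515.84
Retirement Security Contribution: 3% × R$6448.00 = R$193.44
Total: R$679.03 + R$515.84 + R$193.44 = R$1388.31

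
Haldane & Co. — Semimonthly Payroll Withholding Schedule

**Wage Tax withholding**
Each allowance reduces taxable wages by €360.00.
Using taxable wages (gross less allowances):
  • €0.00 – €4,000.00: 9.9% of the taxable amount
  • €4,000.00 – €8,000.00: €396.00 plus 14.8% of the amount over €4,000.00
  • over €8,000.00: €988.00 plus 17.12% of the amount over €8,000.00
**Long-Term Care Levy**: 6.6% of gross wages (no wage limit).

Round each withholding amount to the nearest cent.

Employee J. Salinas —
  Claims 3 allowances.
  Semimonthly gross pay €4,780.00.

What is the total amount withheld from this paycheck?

Wage Tax: taxable = €4,780.00 − 3×€360.00 = €3,700.00
  9.9% × €3,700.00 = €366.30
Long-Term Care Levy: 6.6% × €4,780.00 = €315.48
Total: €366.30 + €315.48 = €681.78

€681.78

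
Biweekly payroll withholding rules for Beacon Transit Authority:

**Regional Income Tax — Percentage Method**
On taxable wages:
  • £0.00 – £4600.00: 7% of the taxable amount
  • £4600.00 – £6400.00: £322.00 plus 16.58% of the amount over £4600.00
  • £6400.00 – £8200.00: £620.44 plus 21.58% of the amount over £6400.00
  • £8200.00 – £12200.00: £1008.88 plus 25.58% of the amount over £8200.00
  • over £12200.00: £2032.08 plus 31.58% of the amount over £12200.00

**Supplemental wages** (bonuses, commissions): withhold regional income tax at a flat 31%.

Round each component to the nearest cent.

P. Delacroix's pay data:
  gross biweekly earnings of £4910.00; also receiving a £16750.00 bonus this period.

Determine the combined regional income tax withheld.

Regional Income Tax: taxable = £4910.00
  £322.00 + 16.58% × (£4910.00 − £4600.00) = £322.00 + 16.58% × £310.00 = £373.40
Supplemental (31% flat on bonus): 31% × £16750.00 = £5192.50
Total regional income tax: £373.40 + £5192.50 = £5565.90

£5565.90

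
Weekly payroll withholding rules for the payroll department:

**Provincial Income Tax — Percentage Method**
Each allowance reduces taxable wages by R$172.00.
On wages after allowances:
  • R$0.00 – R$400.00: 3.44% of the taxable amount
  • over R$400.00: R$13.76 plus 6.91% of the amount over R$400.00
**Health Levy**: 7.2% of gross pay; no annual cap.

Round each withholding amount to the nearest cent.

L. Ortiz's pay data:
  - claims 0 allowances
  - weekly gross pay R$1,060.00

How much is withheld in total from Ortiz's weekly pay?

R$135.69

Provincial Income Tax: taxable = R$1,060.00
  R$13.76 + 6.91% × (R$1,060.00 − R$400.00) = R$13.76 + 6.91% × R$660.00 = R$59.37
Health Levy: 7.2% × R$1,060.00 = R$76.32
Total: R$59.37 + R$76.32 = R$135.69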